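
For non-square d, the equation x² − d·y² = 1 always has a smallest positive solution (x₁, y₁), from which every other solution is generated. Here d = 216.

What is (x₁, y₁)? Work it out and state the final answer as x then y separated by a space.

√216 = [14; 1,2,3,2,1,28, …], period ℓ=6 (even) → k=5
step 0: (14, 1)  from 14·(1,0) + (0,1)
…
step 3: (147, 10)  from 3·(44,3) + (15,1)
step 4: (338, 23)  from 2·(147,10) + (44,3)
step 5: (485, 33)  from 1·(338,23) + (147,10)
(x₁, y₁) = (485, 33);  485² − 216·33² = 1 ✓

485 33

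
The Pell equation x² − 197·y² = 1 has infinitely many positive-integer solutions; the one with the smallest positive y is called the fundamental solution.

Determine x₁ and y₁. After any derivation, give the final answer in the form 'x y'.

393 28

√197 → a₀=14, period (28); ℓ=1 odd so k=1
a_0=14:  p_0=14·1+0=14,  q_0=14·0+1=1
a_1=28:  p_1=28·14+1=393,  q_1=28·1+0=28
→ (393, 28).  Check: 393²=154449, 197·28²=154448, difference 1.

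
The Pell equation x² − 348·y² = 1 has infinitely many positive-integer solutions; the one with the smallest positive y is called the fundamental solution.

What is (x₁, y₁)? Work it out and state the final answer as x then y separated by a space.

1567 84

d=348: √d = [18; 1,1,1,8,1,1,1,36] (ℓ=8, even), read p_7/q_7
i=0: a=18 ⇒ p=18, q=1
i=1: a=1 ⇒ p=19, q=1
i=2: a=1 ⇒ p=37, q=2
…
i=5: a=1 ⇒ p=541, q=29
i=6: a=1 ⇒ p=1026, q=55
i=7: a=1 ⇒ p=1567, q=84
fundamental: x₁=1567, y₁=84  (since 2455489 − 348·7056 = 1)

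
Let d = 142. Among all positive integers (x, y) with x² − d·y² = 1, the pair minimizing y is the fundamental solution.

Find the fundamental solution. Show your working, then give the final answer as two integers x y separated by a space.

143 12

√142 = [11; 1,10,1,22, …], period ℓ=4 (even) → k=3
k=0  a_k=11  p_k/q_k = 11/1
k=1  a_k=1  p_k/q_k = 12/1
k=2  a_k=10  p_k/q_k = 131/11
k=3  a_k=1  p_k/q_k = 143/12
fundamental: x₁=143, y₁=12  (since 20449 − 142·144 = 1)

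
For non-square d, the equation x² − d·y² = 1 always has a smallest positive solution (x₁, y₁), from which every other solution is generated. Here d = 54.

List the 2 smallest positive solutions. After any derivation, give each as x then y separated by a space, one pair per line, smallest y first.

√54 → a₀=7, period (2,1,6,1,2,14); ℓ=6 even so k=5
step 0: (7, 1)  from 7·(1,0) + (0,1)
…
step 2: (22, 3)  from 1·(15,2) + (7,1)
step 3: (147, 20)  from 6·(22,3) + (15,2)
step 4: (169, 23)  from 1·(147,20) + (22,3)
step 5: (485, 66)  from 2·(169,23) + (147,20)
(x₁, y₁) = (485, 66);  485² − 54·66² = 1 ✓
(485+66√54)^2 = 470449 + 64020√54

485 66
470449 64020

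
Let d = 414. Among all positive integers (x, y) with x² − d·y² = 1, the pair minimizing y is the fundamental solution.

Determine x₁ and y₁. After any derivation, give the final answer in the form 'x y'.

√414 = [20; 2,1,7,2,7,1,2,40, …], period ℓ=8 (even) → k=7
step 0: (20, 1)  from 20·(1,0) + (0,1)
…
step 3: (468, 23)  from 7·(61,3) + (41,2)
…
step 5: (7447, 366)  from 7·(997,49) + (468,23)
step 6: (8444, 415)  from 1·(7447,366) + (997,49)
step 7: (24335, 1196)  from 2·(8444,415) + (7447,366)
(x₁, y₁) = (24335, 1196);  24335² − 414·1196² = 1 ✓

24335 1196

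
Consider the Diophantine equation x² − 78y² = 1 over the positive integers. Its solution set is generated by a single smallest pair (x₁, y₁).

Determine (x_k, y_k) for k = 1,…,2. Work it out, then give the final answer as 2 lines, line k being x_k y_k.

53 6
5617 636

√78 = [8; 1,4,1,16, …], period ℓ=4 (even) → k=3
a_0=8:  p_0=8·1+0=8,  q_0=8·0+1=1
a_1=1:  p_1=1·8+1=9,  q_1=1·1+0=1
a_2=4:  p_2=4·9+8=44,  q_2=4·1+1=5
a_3=1:  p_3=1·44+9=53,  q_3=1·5+1=6
→ (53, 6).  Check: 53²=2809, 78·6²=2808, difference 1.
(53+6√78)^2 = 5617 + 636√78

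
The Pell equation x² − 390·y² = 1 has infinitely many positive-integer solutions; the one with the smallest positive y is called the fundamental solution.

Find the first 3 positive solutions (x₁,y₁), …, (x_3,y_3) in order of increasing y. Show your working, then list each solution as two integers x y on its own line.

79 4
12481 632
1971919 99852

d=390: √d = [19; 1,2,1,38] (ℓ=4, even), read p_3/q_3
i=0: a=19 ⇒ p=19, q=1
i=1: a=1 ⇒ p=20, q=1
i=2: a=2 ⇒ p=59, q=3
i=3: a=1 ⇒ p=79, q=4
fundamental: x₁=79, y₁=4  (since 6241 − 390·16 = 1)
n=2: (79,4)∘(79,4) = (79·79+390·4·4, 79·4+4·79) = (12481,632)
n=3: (12481,632)∘(79,4) = (79·12481+390·4·632, 79·632+4·12481) = (1971919,99852)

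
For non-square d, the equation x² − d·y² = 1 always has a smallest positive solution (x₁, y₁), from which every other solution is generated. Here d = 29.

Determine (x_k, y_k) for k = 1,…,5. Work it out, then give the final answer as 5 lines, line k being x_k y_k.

9801 1820
192119201 35675640
3765920568201 699313893460
73819574785756801 13707950903927280
1447011301184484245001 268703252919468649100

√29 → a₀=5, period (2,1,1,2,10); ℓ=5 odd so k=9
a_0=5:  p_0=5·1+0=5,  q_0=5·0+1=1
…
a_5=10:  p_5=10·70+27=727,  q_5=10·13+5=135
a_6=2:  p_6=2·727+70=1524,  q_6=2·135+13=283
…
a_8=1:  p_8=1·2251+1524=3775,  q_8=1·418+283=701
a_9=2:  p_9=2·3775+2251=9801,  q_9=2·701+418=1820
(x₁, y₁) = (9801, 1820);  9801² − 29·1820² = 1 ✓
(x_2, y_2) = (9801·9801 + 29·1820·1820, 9801·1820 + 1820·9801) = (192119201, 35675640)
(x_3, y_3) = (9801·192119201 + 29·1820·35675640, 9801·35675640 + 1820·192119201) = (3765920568201, 699313893460)
(x_4, y_4) = (9801·3765920568201 + 29·1820·699313893460, 9801·699313893460 + 1820·3765920568201) = (73819574785756801, 13707950903927280)
(x_5, y_5) = (9801·73819574785756801 + 29·1820·13707950903927280, 9801·13707950903927280 + 1820·73819574785756801) = (1447011301184484245001, 268703252919468649100)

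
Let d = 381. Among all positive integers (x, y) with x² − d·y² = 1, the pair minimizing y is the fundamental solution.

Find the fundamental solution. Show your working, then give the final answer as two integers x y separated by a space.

1015 52

√381 = [19; 1,1,12,1,1,38, …], period ℓ=6 (even) → k=5
step 0: (19, 1)  from 19·(1,0) + (0,1)
step 1: (20, 1)  from 1·(19,1) + (1,0)
step 2: (39, 2)  from 1·(20,1) + (19,1)
…
step 4: (527, 27)  from 1·(488,25) + (39,2)
step 5: (1015, 52)  from 1·(527,27) + (488,25)
fundamental: x₁=1015, y₁=52  (since 1030225 − 381·2704 = 1)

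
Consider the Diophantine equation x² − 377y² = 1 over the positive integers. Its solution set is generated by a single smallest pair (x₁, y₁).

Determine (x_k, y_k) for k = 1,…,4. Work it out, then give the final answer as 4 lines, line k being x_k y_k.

[19; 2,2,2,38] for √377; ℓ=4 ⇒ convergent index 3
k=0  a_k=19  p_k/q_k = 19/1
…
k=2  a_k=2  p_k/q_k = 97/5
k=3  a_k=2  p_k/q_k = 233/12
(x₁, y₁) = (233, 12);  233² − 377·12² = 1 ✓
n=2: (233,12)∘(233,12) = (233·233+377·12·12, 233·12+12·233) = (108577,5592)
n=3: (108577,5592)∘(233,12) = (233·108577+377·12·5592, 233·5592+12·108577) = (50596649,2605860)
n=4: (50596649,2605860)∘(233,12) = (233·50596649+377·12·2605860, 233·2605860+12·50596649) = (23577929857,1214325168)

233 12
108577 5592
50596649 2605860
23577929857 1214325168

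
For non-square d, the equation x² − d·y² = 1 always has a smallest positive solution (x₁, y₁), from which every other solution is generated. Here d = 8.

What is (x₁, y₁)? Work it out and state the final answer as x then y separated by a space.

3 1

√8 → a₀=2, period (1,4); ℓ=2 even so k=1
k=0  a_k=2  p_k/q_k = 2/1
k=1  a_k=1  p_k/q_k = 3/1
(x₁, y₁) = (3, 1);  3² − 8·1² = 1 ✓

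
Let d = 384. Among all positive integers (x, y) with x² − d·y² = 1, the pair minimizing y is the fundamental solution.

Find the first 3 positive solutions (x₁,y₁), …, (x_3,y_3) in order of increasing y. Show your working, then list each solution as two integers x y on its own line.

√384 = [19; 1,1,2,9,2,1,1,38, …], period ℓ=8 (even) → k=7
step 0: (19, 1)  from 19·(1,0) + (0,1)
step 1: (20, 1)  from 1·(19,1) + (1,0)
step 2: (39, 2)  from 1·(20,1) + (19,1)
step 3: (98, 5)  from 2·(39,2) + (20,1)
step 4: (921, 47)  from 9·(98,5) + (39,2)
step 5: (1940, 99)  from 2·(921,47) + (98,5)
step 6: (2861, 146)  from 1·(1940,99) + (921,47)
step 7: (4801, 245)  from 1·(2861,146) + (1940,99)
→ (4801, 245).  Check: 4801²=23049601, 384·245²=23049600, difference 1.
(4801+245√384)^2 = 46099201 + 2352490√384
(4801+245√384)^3 = 442644523201 + 22588608735√384

4801 245
46099201 2352490
442644523201 22588608735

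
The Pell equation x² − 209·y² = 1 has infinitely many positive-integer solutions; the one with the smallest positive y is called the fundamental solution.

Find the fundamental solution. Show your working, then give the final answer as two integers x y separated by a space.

46551 3220

√209 = [14; 2,5,3,2,3,5,2,28, …], period ℓ=8 (even) → k=7
a_0=14:  p_0=14·1+0=14,  q_0=14·0+1=1
…
a_2=5:  p_2=5·29+14=159,  q_2=5·2+1=11
…
a_5=3:  p_5=3·1171+506=4019,  q_5=3·81+35=278
a_6=5:  p_6=5·4019+1171=21266,  q_6=5·278+81=1471
a_7=2:  p_7=2·21266+4019=46551,  q_7=2·1471+278=3220
fundamental: x₁=46551, y₁=3220  (since 2166995601 − 209·10368400 = 1)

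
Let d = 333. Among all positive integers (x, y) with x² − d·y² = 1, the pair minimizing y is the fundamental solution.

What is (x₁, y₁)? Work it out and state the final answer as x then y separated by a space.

73 4

d=333: √d = [18; 4,36] (ℓ=2, even), read p_1/q_1
k=0  a_k=18  p_k/q_k = 18/1
k=1  a_k=4  p_k/q_k = 73/4
→ (73, 4).  Check: 73²=5329, 333·4²=5328, difference 1.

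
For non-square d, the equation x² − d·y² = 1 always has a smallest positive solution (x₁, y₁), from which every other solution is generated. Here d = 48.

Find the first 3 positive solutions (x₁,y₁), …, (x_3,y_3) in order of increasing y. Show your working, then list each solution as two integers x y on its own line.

√48 → a₀=6, period (1,12); ℓ=2 even so k=1
step 0: (6, 1)  from 6·(1,0) + (0,1)
step 1: (7, 1)  from 1·(6,1) + (1,0)
(x₁, y₁) = (7, 1);  7² − 48·1² = 1 ✓
(x_2, y_2) = (7·7 + 48·1·1, 7·1 + 1·7) = (97, 14)
(x_3, y_3) = (7·97 + 48·1·14, 7·14 + 1·97) = (1351, 195)

7 1
97 14
1351 195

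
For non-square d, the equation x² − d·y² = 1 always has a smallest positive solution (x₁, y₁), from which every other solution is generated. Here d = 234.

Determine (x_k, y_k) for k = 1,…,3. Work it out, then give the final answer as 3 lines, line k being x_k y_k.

√234 = [15; 3,2,1,2,1,2,3,30, …], period ℓ=8 (even) → k=7
a_0=15:  p_0=15·1+0=15,  q_0=15·0+1=1
a_1=3:  p_1=3·15+1=46,  q_1=3·1+0=3
…
a_3=1:  p_3=1·107+46=153,  q_3=1·7+3=10
…
a_6=2:  p_6=2·566+413=1545,  q_6=2·37+27=101
a_7=3:  p_7=3·1545+566=5201,  q_7=3·101+37=340
→ (5201, 340).  Check: 5201²=27050401, 234·340²=27050400, difference 1.
(x_2, y_2) = (5201·5201 + 234·340·340, 5201·340 + 340·5201) = (54100801, 3536680)
(x_3, y_3) = (5201·54100801 + 234·340·3536680, 5201·3536680 + 340·54100801) = (562756526801, 36788545020)

5201 340
54100801 3536680
562756526801 36788545020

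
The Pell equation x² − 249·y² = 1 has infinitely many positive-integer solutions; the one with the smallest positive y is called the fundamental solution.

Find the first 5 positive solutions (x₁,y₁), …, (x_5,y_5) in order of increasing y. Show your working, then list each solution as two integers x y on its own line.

√249 = [15; 1,3,1,1,5,…,3,1,30, …], period ℓ=16 (even) → k=15
step 0: (15, 1)  from 15·(1,0) + (0,1)
step 1: (16, 1)  from 1·(15,1) + (1,0)
step 2: (63, 4)  from 3·(16,1) + (15,1)
…
step 4: (142, 9)  from 1·(79,5) + (63,4)
step 5: (789, 50)  from 5·(142,9) + (79,5)
…
step 9: (113835, 7214)  from 3·(36751,2329) + (3582,227)
step 10: (150586, 9543)  from 1·(113835,7214) + (36751,2329)
step 11: (866765, 54929)  from 5·(150586,9543) + (113835,7214)
step 12: (1017351, 64472)  from 1·(866765,54929) + (150586,9543)
…
step 14: (6669699, 422675)  from 3·(1884116,119401) + (1017351,64472)
step 15: (8553815, 542076)  from 1·(6669699,422675) + (1884116,119401)
(x₁, y₁) = (8553815, 542076);  8553815² − 249·542076² = 1 ✓
(8553815+542076√249)^2 = 146335502108449 + 9273635639880√249
(8553815+542076√249)^3 = 2503453625935556812055 + 158649927281879742324√249
(8553815+542076√249)^4 = 42828158354663763449114371201 + 2714124255465295062538692240√249
(8553815+542076√249)^5 = 732688286712993936041346554632551575 + 46432233536525587120811525646048876√249

8553815 542076
146335502108449 9273635639880
2503453625935556812055 158649927281879742324
42828158354663763449114371201 2714124255465295062538692240
732688286712993936041346554632551575 46432233536525587120811525646048876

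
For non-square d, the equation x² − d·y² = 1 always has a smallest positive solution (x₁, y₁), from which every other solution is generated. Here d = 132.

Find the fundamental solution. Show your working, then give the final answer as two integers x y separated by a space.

23 2

√132 → a₀=11, period (2,22); ℓ=2 even so k=1
a_0=11:  p_0=11·1+0=11,  q_0=11·0+1=1
a_1=2:  p_1=2·11+1=23,  q_1=2·1+0=2
→ (23, 2).  Check: 23²=529, 132·2²=528, difference 1.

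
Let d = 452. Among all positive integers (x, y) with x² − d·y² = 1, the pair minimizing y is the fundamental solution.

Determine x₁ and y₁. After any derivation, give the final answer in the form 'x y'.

[21; 3,1,5,3,10,3,5,1,3,42] for √452; ℓ=10 ⇒ convergent index 9
step 0: (21, 1)  from 21·(1,0) + (0,1)
step 1: (64, 3)  from 3·(21,1) + (1,0)
…
step 3: (489, 23)  from 5·(85,4) + (64,3)
…
step 5: (16009, 753)  from 10·(1552,73) + (489,23)
step 6: (49579, 2332)  from 3·(16009,753) + (1552,73)
…
step 8: (313483, 14745)  from 1·(263904,12413) + (49579,2332)
step 9: (1204353, 56648)  from 3·(313483,14745) + (263904,12413)
→ (1204353, 56648).  Check: 1204353²=1450466148609, 452·56648²=1450466148608, difference 1.

1204353 56648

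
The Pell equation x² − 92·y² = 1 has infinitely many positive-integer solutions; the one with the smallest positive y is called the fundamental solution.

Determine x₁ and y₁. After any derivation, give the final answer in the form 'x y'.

1151 120

√92 → a₀=9, period (1,1,2,4,2,1,1,18); ℓ=8 even so k=7
k=0  a_k=9  p_k/q_k = 9/1
…
k=2  a_k=1  p_k/q_k = 19/2
…
k=6  a_k=1  p_k/q_k = 681/71
k=7  a_k=1  p_k/q_k = 1151/120
fundamental: x₁=1151, y₁=120  (since 1324801 − 92·14400 = 1)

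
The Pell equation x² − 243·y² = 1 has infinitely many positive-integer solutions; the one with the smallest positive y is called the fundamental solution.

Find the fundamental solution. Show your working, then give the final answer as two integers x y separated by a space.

70226 4505

√243 → a₀=15, period (1,1,2,3,15,3,2,1,1,30); ℓ=10 even so k=9
step 0: (15, 1)  from 15·(1,0) + (0,1)
…
step 4: (265, 17)  from 3·(78,5) + (31,2)
step 5: (4053, 260)  from 15·(265,17) + (78,5)
…
step 8: (41325, 2651)  from 1·(28901,1854) + (12424,797)
step 9: (70226, 4505)  from 1·(41325,2651) + (28901,1854)
→ (70226, 4505).  Check: 70226²=4931691076, 243·4505²=4931691075, difference 1.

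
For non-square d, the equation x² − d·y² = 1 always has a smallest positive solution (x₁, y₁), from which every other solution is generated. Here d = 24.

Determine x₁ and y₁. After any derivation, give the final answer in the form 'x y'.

5 1

√24 → a₀=4, period (1,8); ℓ=2 even so k=1
a_0=4:  p_0=4·1+0=4,  q_0=4·0+1=1
a_1=1:  p_1=1·4+1=5,  q_1=1·1+0=1
fundamental: x₁=5, y₁=1  (since 25 − 24·1 = 1)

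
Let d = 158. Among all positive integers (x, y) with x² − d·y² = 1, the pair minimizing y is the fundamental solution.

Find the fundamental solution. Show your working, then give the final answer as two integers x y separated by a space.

7743 616

[12; 1,1,3,12,3,1,1,24] for √158; ℓ=8 ⇒ convergent index 7
i=0: a=12 ⇒ p=12, q=1
…
i=2: a=1 ⇒ p=25, q=2
i=3: a=3 ⇒ p=88, q=7
i=4: a=12 ⇒ p=1081, q=86
…
i=6: a=1 ⇒ p=4412, q=351
i=7: a=1 ⇒ p=7743, q=616
fundamental: x₁=7743, y₁=616  (since 59954049 − 158·379456 = 1)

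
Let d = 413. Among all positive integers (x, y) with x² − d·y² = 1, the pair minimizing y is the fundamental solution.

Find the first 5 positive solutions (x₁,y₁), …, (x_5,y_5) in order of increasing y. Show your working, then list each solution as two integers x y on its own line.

[20; 3,9,1,4,1,9,3,40] for √413; ℓ=8 ⇒ convergent index 7
k=0  a_k=20  p_k/q_k = 20/1
…
k=2  a_k=9  p_k/q_k = 569/28
…
k=5  a_k=1  p_k/q_k = 3719/183
k=6  a_k=9  p_k/q_k = 36560/1799
k=7  a_k=3  p_k/q_k = 113399/5580
fundamental: x₁=113399, y₁=5580  (since 12859333201 − 413·31136400 = 1)
(113399+5580√413)^2 = 25718666401 + 1265532840√413
(113399+5580√413)^3 = 5832942102300599 + 287020317040740√413
(113399+5580√413)^4 = 1322899602891852585601 + 65095633862940217680√413
(113399+5580√413)^5 = 300030984130833440606834999 + 14763559568560095172347900√413

113399 5580
25718666401 1265532840
5832942102300599 287020317040740
1322899602891852585601 65095633862940217680
300030984130833440606834999 14763559568560095172347900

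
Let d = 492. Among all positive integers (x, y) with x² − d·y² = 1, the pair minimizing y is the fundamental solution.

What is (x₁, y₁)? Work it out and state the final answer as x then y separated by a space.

d=492: √d = [22; 5,1,1,10,1,1,5,44] (ℓ=8, even), read p_7/q_7
i=0: a=22 ⇒ p=22, q=1
i=1: a=5 ⇒ p=111, q=5
…
i=4: a=10 ⇒ p=2573, q=116
i=5: a=1 ⇒ p=2817, q=127
i=6: a=1 ⇒ p=5390, q=243
i=7: a=5 ⇒ p=29767, q=1342
→ (29767, 1342).  Check: 29767²=886074289, 492·1342²=886074288, difference 1.

29767 1342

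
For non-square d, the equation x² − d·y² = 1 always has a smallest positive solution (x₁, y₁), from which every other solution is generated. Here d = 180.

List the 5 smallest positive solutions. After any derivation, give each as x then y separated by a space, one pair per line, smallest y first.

√180 = [13; 2,2,2,26, …], period ℓ=4 (even) → k=3
k=0  a_k=13  p_k/q_k = 13/1
k=1  a_k=2  p_k/q_k = 27/2
k=2  a_k=2  p_k/q_k = 67/5
k=3  a_k=2  p_k/q_k = 161/12
fundamental: x₁=161, y₁=12  (since 25921 − 180·144 = 1)
n=2: (161,12)∘(161,12) = (161·161+180·12·12, 161·12+12·161) = (51841,3864)
n=3: (51841,3864)∘(161,12) = (161·51841+180·12·3864, 161·3864+12·51841) = (16692641,1244196)
n=4: (16692641,1244196)∘(161,12) = (161·16692641+180·12·1244196, 161·1244196+12·16692641) = (5374978561,400627248)
n=5: (5374978561,400627248)∘(161,12) = (161·5374978561+180·12·400627248, 161·400627248+12·5374978561) = (1730726404001,129000729660)

161 12
51841 3864
16692641 1244196
5374978561 400627248
1730726404001 129000729660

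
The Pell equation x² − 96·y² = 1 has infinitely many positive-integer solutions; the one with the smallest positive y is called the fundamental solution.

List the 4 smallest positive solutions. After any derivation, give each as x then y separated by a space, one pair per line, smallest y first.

d=96: √d = [9; 1,3,1,18] (ℓ=4, even), read p_3/q_3
a_0=9:  p_0=9·1+0=9,  q_0=9·0+1=1
a_1=1:  p_1=1·9+1=10,  q_1=1·1+0=1
a_2=3:  p_2=3·10+9=39,  q_2=3·1+1=4
a_3=1:  p_3=1·39+10=49,  q_3=1·4+1=5
→ (49, 5).  Check: 49²=2401, 96·5²=2400, difference 1.
(49+5√96)^2 = 4801 + 490√96
(49+5√96)^3 = 470449 + 48015√96
(49+5√96)^4 = 46099201 + 4704980√96

49 5
4801 490
470449 48015
46099201 4704980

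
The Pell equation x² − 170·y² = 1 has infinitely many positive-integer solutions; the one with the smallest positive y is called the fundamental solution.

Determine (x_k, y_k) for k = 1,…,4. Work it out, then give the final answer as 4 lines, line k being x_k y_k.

339 26
229841 17628
155831859 11951758
105653770561 8103274296

√170 → a₀=13, period (26); ℓ=1 odd so k=1
k=0  a_k=13  p_k/q_k = 13/1
k=1  a_k=26  p_k/q_k = 339/26
fundamental: x₁=339, y₁=26  (since 114921 − 170·676 = 1)
(339+26√170)^2 = 229841 + 17628√170
(339+26√170)^3 = 155831859 + 11951758√170
(339+26√170)^4 = 105653770561 + 8103274296√170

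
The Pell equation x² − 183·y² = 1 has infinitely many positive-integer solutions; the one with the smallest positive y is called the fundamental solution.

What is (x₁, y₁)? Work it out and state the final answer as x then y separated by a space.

√183 → a₀=13, period (1,1,8,1,1,26); ℓ=6 even so k=5
i=0: a=13 ⇒ p=13, q=1
i=1: a=1 ⇒ p=14, q=1
i=2: a=1 ⇒ p=27, q=2
i=3: a=8 ⇒ p=230, q=17
i=4: a=1 ⇒ p=257, q=19
i=5: a=1 ⇒ p=487, q=36
fundamental: x₁=487, y₁=36  (since 237169 − 183·1296 = 1)

487 36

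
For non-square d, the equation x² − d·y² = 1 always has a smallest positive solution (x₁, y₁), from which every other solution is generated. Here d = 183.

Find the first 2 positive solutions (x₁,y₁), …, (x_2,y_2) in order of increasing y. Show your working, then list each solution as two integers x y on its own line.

487 36
474337 35064

√183 = [13; 1,1,8,1,1,26, …], period ℓ=6 (even) → k=5
k=0  a_k=13  p_k/q_k = 13/1
k=1  a_k=1  p_k/q_k = 14/1
…
k=4  a_k=1  p_k/q_k = 257/19
k=5  a_k=1  p_k/q_k = 487/36
→ (487, 36).  Check: 487²=237169, 183·36²=237168, difference 1.
(x_2, y_2) = (487·487 + 183·36·36, 487·36 + 36·487) = (474337, 35064)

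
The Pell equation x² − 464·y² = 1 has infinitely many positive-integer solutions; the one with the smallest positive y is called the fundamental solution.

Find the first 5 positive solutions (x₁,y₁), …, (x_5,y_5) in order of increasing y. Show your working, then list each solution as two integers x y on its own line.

[21; 1,1,5,1,1,1,5,1,1,42] for √464; ℓ=10 ⇒ convergent index 9
i=0: a=21 ⇒ p=21, q=1
i=1: a=1 ⇒ p=22, q=1
…
i=8: a=1 ⇒ p=5299, q=246
i=9: a=1 ⇒ p=9801, q=455
(x₁, y₁) = (9801, 455);  9801² − 464·455² = 1 ✓
k=2:  x_2 = 9801·9801+464·455·455 = 192119201,  y_2 = 9801·455+455·9801 = 8918910
k=3:  x_3 = 9801·192119201+464·455·8918910 = 3765920568201,  y_3 = 9801·8918910+455·192119201 = 174828473365
k=4:  x_4 = 9801·3765920568201+464·455·174828473365 = 73819574785756801,  y_4 = 9801·174828473365+455·3765920568201 = 3426987725981820
k=5:  x_5 = 9801·73819574785756801+464·455·3426987725981820 = 1447011301184484245001,  y_5 = 9801·3426987725981820+455·73819574785756801 = 67175813229867162275

9801 455
192119201 8918910
3765920568201 174828473365
73819574785756801 3426987725981820
1447011301184484245001 67175813229867162275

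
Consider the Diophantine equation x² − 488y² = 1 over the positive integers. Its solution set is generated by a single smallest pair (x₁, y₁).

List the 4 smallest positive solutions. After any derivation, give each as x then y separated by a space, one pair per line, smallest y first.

√488 = [22; 11,44, …], period ℓ=2 (even) → k=1
a_0=22:  p_0=22·1+0=22,  q_0=22·0+1=1
a_1=11:  p_1=11·22+1=243,  q_1=11·1+0=11
fundamental: x₁=243, y₁=11  (since 59049 − 488·121 = 1)
(x_2, y_2) = (243·243 + 488·11·11, 243·11 + 11·243) = (118097, 5346)
(x_3, y_3) = (243·118097 + 488·11·5346, 243·5346 + 11·118097) = (57394899, 2598145)
(x_4, y_4) = (243·57394899 + 488·11·2598145, 243·2598145 + 11·57394899) = (27893802817, 1262693124)

243 11
118097 5346
57394899 2598145
27893802817 1262693124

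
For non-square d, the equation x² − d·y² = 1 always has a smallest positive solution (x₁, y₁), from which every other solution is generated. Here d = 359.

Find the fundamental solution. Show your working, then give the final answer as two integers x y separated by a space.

360 19

d=359: √d = [18; 1,17,1,36] (ℓ=4, even), read p_3/q_3
i=0: a=18 ⇒ p=18, q=1
…
i=2: a=17 ⇒ p=341, q=18
i=3: a=1 ⇒ p=360, q=19
→ (360, 19).  Check: 360²=129600, 359·19²=129599, difference 1.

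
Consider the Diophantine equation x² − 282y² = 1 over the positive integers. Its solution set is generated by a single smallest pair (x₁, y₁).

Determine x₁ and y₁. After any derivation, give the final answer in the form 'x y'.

[16; 1,3,1,4,1,3,1,32] for √282; ℓ=8 ⇒ convergent index 7
step 0: (16, 1)  from 16·(1,0) + (0,1)
…
step 2: (67, 4)  from 3·(17,1) + (16,1)
step 3: (84, 5)  from 1·(67,4) + (17,1)
step 4: (403, 24)  from 4·(84,5) + (67,4)
step 5: (487, 29)  from 1·(403,24) + (84,5)
step 6: (1864, 111)  from 3·(487,29) + (403,24)
step 7: (2351, 140)  from 1·(1864,111) + (487,29)
(x₁, y₁) = (2351, 140);  2351² − 282·140² = 1 ✓

2351 140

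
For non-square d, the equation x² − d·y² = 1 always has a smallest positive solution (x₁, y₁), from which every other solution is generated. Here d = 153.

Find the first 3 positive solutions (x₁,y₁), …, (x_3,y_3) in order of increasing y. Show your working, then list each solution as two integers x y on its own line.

2177 176
9478657 766304
41270070401 3336487440

d=153: √d = [12; 2,1,2,2,2,1,2,24] (ℓ=8, even), read p_7/q_7
k=0  a_k=12  p_k/q_k = 12/1
k=1  a_k=2  p_k/q_k = 25/2
k=2  a_k=1  p_k/q_k = 37/3
…
k=4  a_k=2  p_k/q_k = 235/19
k=5  a_k=2  p_k/q_k = 569/46
k=6  a_k=1  p_k/q_k = 804/65
k=7  a_k=2  p_k/q_k = 2177/176
fundamental: x₁=2177, y₁=176  (since 4739329 − 153·30976 = 1)
k=2:  x_2 = 2177·2177+153·176·176 = 9478657,  y_2 = 2177·176+176·2177 = 766304
k=3:  x_3 = 2177·9478657+153·176·766304 = 41270070401,  y_3 = 2177·766304+176·9478657 = 3336487440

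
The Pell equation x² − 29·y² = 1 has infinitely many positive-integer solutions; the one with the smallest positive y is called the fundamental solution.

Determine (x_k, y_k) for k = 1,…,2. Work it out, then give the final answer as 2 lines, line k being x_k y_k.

9801 1820
192119201 35675640

[5; 2,1,1,2,10] for √29; ℓ=5 ⇒ convergent index 9
i=0: a=5 ⇒ p=5, q=1
…
i=2: a=1 ⇒ p=16, q=3
i=3: a=1 ⇒ p=27, q=5
…
i=5: a=10 ⇒ p=727, q=135
…
i=8: a=1 ⇒ p=3775, q=701
i=9: a=2 ⇒ p=9801, q=1820
(x₁, y₁) = (9801, 1820);  9801² − 29·1820² = 1 ✓
n=2: (9801,1820)∘(9801,1820) = (9801·9801+29·1820·1820, 9801·1820+1820·9801) = (192119201,35675640)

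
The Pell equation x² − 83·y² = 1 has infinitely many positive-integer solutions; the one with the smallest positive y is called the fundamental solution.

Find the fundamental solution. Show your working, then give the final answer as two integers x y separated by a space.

82 9

√83 → a₀=9, period (9,18); ℓ=2 even so k=1
a_0=9:  p_0=9·1+0=9,  q_0=9·0+1=1
a_1=9:  p_1=9·9+1=82,  q_1=9·1+0=9
(x₁, y₁) = (82, 9);  82² − 83·9² = 1 ✓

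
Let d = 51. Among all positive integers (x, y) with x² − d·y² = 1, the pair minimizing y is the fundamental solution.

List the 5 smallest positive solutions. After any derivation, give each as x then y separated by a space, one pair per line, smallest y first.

50 7
4999 700
499850 69993
49980001 6998600
4997500250 699790007

d=51: √d = [7; 7,14] (ℓ=2, even), read p_1/q_1
i=0: a=7 ⇒ p=7, q=1
i=1: a=7 ⇒ p=50, q=7
fundamental: x₁=50, y₁=7  (since 2500 − 51·49 = 1)
k=2:  x_2 = 50·50+51·7·7 = 4999,  y_2 = 50·7+7·50 = 700
k=3:  x_3 = 50·4999+51·7·700 = 499850,  y_3 = 50·700+7·4999 = 69993
k=4:  x_4 = 50·499850+51·7·69993 = 49980001,  y_4 = 50·69993+7·499850 = 6998600
k=5:  x_5 = 50·49980001+51·7·6998600 = 4997500250,  y_5 = 50·6998600+7·49980001 = 699790007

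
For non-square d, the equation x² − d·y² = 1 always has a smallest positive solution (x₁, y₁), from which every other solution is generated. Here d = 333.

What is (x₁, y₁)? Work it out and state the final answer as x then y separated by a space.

73 4

[18; 4,36] for √333; ℓ=2 ⇒ convergent index 1
a_0=18:  p_0=18·1+0=18,  q_0=18·0+1=1
a_1=4:  p_1=4·18+1=73,  q_1=4·1+0=4
(x₁, y₁) = (73, 4);  73² − 333·4² = 1 ✓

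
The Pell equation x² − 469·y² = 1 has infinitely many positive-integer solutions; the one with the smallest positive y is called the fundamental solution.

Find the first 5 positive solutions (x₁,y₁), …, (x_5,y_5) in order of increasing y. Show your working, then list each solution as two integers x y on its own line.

137215 6336
37655912449 1738788480
10333912053241855 477175722560064
2835935484733506355201 130951333540419575040
778265775065082237004568575 35936974463020168255667136

√469 = [21; 1,1,1,10,6,10,1,1,1,42, …], period ℓ=10 (even) → k=9
a_0=21:  p_0=21·1+0=21,  q_0=21·0+1=1
a_1=1:  p_1=1·21+1=22,  q_1=1·1+0=1
…
a_4=10:  p_4=10·65+43=693,  q_4=10·3+2=32
…
a_7=1:  p_7=1·42923+4223=47146,  q_7=1·1982+195=2177
a_8=1:  p_8=1·47146+42923=90069,  q_8=1·2177+1982=4159
a_9=1:  p_9=1·90069+47146=137215,  q_9=1·4159+2177=6336
fundamental: x₁=137215, y₁=6336  (since 18827956225 − 469·40144896 = 1)
k=2:  x_2 = 137215·137215+469·6336·6336 = 37655912449,  y_2 = 137215·6336+6336·137215 = 1738788480
k=3:  x_3 = 137215·37655912449+469·6336·1738788480 = 10333912053241855,  y_3 = 137215·1738788480+6336·37655912449 = 477175722560064
k=4:  x_4 = 137215·10333912053241855+469·6336·477175722560064 = 2835935484733506355201,  y_4 = 137215·477175722560064+6336·10333912053241855 = 130951333540419575040
k=5:  x_5 = 137215·2835935484733506355201+469·6336·130951333540419575040 = 778265775065082237004568575,  y_5 = 137215·130951333540419575040+6336·2835935484733506355201 = 35936974463020168255667136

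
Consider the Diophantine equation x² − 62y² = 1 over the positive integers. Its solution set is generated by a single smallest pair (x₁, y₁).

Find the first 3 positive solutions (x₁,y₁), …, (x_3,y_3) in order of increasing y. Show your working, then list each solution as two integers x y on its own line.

√62 = [7; 1,6,1,14, …], period ℓ=4 (even) → k=3
a_0=7:  p_0=7·1+0=7,  q_0=7·0+1=1
…
a_2=6:  p_2=6·8+7=55,  q_2=6·1+1=7
a_3=1:  p_3=1·55+8=63,  q_3=1·7+1=8
fundamental: x₁=63, y₁=8  (since 3969 − 62·64 = 1)
n=2: (63,8)∘(63,8) = (63·63+62·8·8, 63·8+8·63) = (7937,1008)
n=3: (7937,1008)∘(63,8) = (63·7937+62·8·1008, 63·1008+8·7937) = (999999,127000)

63 8
7937 1008
999999 127000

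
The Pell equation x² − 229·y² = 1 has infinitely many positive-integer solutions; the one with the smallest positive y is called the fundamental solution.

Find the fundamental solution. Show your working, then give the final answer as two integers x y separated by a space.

√229 = [15; 7,1,1,7,30, …], period ℓ=5 (odd) → k=9
i=0: a=15 ⇒ p=15, q=1
…
i=4: a=7 ⇒ p=1710, q=113
…
i=6: a=7 ⇒ p=362399, q=23948
…
i=8: a=1 ⇒ p=776325, q=51301
i=9: a=7 ⇒ p=5848201, q=386460
(x₁, y₁) = (5848201, 386460);  5848201² − 229·386460² = 1 ✓

5848201 386460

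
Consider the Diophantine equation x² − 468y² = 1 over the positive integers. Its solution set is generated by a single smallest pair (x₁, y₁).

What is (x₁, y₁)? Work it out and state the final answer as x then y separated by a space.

d=468: √d = [21; 1,1,1,2,1,1,1,42] (ℓ=8, even), read p_7/q_7
step 0: (21, 1)  from 21·(1,0) + (0,1)
…
step 2: (43, 2)  from 1·(22,1) + (21,1)
…
step 6: (411, 19)  from 1·(238,11) + (173,8)
step 7: (649, 30)  from 1·(411,19) + (238,11)
fundamental: x₁=649, y₁=30  (since 421201 − 468·900 = 1)

649 30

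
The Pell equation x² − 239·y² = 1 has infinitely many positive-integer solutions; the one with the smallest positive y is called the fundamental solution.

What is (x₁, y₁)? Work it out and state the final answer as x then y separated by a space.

√239 = [15; 2,5,1,2,4,15,4,2,1,5,2,30, …], period ℓ=12 (even) → k=11
k=0  a_k=15  p_k/q_k = 15/1
…
k=2  a_k=5  p_k/q_k = 170/11
…
k=4  a_k=2  p_k/q_k = 572/37
k=5  a_k=4  p_k/q_k = 2489/161
…
k=7  a_k=4  p_k/q_k = 154117/9969
k=8  a_k=2  p_k/q_k = 346141/22390
…
k=10  a_k=5  p_k/q_k = 2847431/184185
k=11  a_k=2  p_k/q_k = 6195120/400729
→ (6195120, 400729).  Check: 6195120²=38379511814400, 239·400729²=38379511814399, difference 1.

6195120 400729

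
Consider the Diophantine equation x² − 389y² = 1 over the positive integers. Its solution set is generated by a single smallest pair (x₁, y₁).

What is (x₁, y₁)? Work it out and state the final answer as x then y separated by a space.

3287049 166660

[19; 1,2,1,1,1,1,2,1,38] for √389; ℓ=9 ⇒ convergent index 17
a_0=19:  p_0=19·1+0=19,  q_0=19·0+1=1
a_1=1:  p_1=1·19+1=20,  q_1=1·1+0=1
…
a_4=1:  p_4=1·79+59=138,  q_4=1·4+3=7
…
a_9=38:  p_9=38·1282+927=49643,  q_9=38·65+47=2517
a_10=1:  p_10=1·49643+1282=50925,  q_10=1·2517+65=2582
…
a_13=1:  p_13=1·202418+151493=353911,  q_13=1·10263+7681=17944
a_14=1:  p_14=1·353911+202418=556329,  q_14=1·17944+10263=28207
…
a_16=2:  p_16=2·910240+556329=2376809,  q_16=2·46151+28207=120509
a_17=1:  p_17=1·2376809+910240=3287049,  q_17=1·120509+46151=166660
(x₁, y₁) = (3287049, 166660);  3287049² − 389·166660² = 1 ✓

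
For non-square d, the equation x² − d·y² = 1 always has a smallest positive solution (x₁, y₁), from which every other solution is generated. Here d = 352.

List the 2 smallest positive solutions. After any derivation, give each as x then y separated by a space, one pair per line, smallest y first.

77617 4137
12048797377 642203058

√352 → a₀=18, period (1,3,5,9,5,3,1,36); ℓ=8 even so k=7
k=0  a_k=18  p_k/q_k = 18/1
…
k=2  a_k=3  p_k/q_k = 75/4
k=3  a_k=5  p_k/q_k = 394/21
k=4  a_k=9  p_k/q_k = 3621/193
…
k=6  a_k=3  p_k/q_k = 59118/3151
k=7  a_k=1  p_k/q_k = 77617/4137
(x₁, y₁) = (77617, 4137);  77617² − 352·4137² = 1 ✓
(77617+4137√352)^2 = 12048797377 + 642203058√352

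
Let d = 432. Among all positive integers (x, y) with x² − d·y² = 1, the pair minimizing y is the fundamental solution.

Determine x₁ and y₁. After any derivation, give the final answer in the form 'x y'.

1351 65

[20; 1,3,1,1,1,3,1,40] for √432; ℓ=8 ⇒ convergent index 7
step 0: (20, 1)  from 20·(1,0) + (0,1)
step 1: (21, 1)  from 1·(20,1) + (1,0)
step 2: (83, 4)  from 3·(21,1) + (20,1)
step 3: (104, 5)  from 1·(83,4) + (21,1)
step 4: (187, 9)  from 1·(104,5) + (83,4)
step 5: (291, 14)  from 1·(187,9) + (104,5)
step 6: (1060, 51)  from 3·(291,14) + (187,9)
step 7: (1351, 65)  from 1·(1060,51) + (291,14)
(x₁, y₁) = (1351, 65);  1351² − 432·65² = 1 ✓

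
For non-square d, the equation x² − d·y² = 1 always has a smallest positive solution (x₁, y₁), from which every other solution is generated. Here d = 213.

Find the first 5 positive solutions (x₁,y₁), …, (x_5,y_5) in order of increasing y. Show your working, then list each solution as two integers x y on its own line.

√213 → a₀=14, period (1,1,2,6,1,8,1,6,2,1,1,28); ℓ=12 even so k=11
i=0: a=14 ⇒ p=14, q=1
…
i=3: a=2 ⇒ p=73, q=5
…
i=10: a=1 ⇒ p=115574, q=7919
i=11: a=1 ⇒ p=194399, q=13320
fundamental: x₁=194399, y₁=13320  (since 37790971201 − 213·177422400 = 1)
(x_2, y_2) = (194399·194399 + 213·13320·13320, 194399·13320 + 13320·194399) = (75581942401, 5178789360)
(x_3, y_3) = (194399·75581942401 + 213·13320·5178789360, 194399·5178789360 + 13320·75581942401) = (29386108041429599, 2013502945575960)
(x_4, y_4) = (194399·29386108041429599 + 213·13320·2013502945575960, 194399·2013502945575960 + 13320·29386108041429599) = (11425260034216163289601, 782845918228863306720)
(x_5, y_5) = (194399·11425260034216163289601 + 213·13320·782845918228863306720, 194399·782845918228863306720 + 13320·11425260034216163289601) = (4442118250753789746628859999, 304368927313532092980546600)

194399 13320
75581942401 5178789360
29386108041429599 2013502945575960
11425260034216163289601 782845918228863306720
4442118250753789746628859999 304368927313532092980546600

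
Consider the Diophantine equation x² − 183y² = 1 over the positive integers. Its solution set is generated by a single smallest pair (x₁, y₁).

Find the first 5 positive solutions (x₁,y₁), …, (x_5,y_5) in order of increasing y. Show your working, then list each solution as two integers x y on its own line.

487 36
474337 35064
462003751 34152300
449991179137 33264305136
438290946475687 32399399050164

√183 = [13; 1,1,8,1,1,26, …], period ℓ=6 (even) → k=5
i=0: a=13 ⇒ p=13, q=1
…
i=2: a=1 ⇒ p=27, q=2
i=3: a=8 ⇒ p=230, q=17
i=4: a=1 ⇒ p=257, q=19
i=5: a=1 ⇒ p=487, q=36
fundamental: x₁=487, y₁=36  (since 237169 − 183·1296 = 1)
n=2: (487,36)∘(487,36) = (487·487+183·36·36, 487·36+36·487) = (474337,35064)
n=3: (474337,35064)∘(487,36) = (487·474337+183·36·35064, 487·35064+36·474337) = (462003751,34152300)
n=4: (462003751,34152300)∘(487,36) = (487·462003751+183·36·34152300, 487·34152300+36·462003751) = (449991179137,33264305136)
n=5: (449991179137,33264305136)∘(487,36) = (487·449991179137+183·36·33264305136, 487·33264305136+36·449991179137) = (438290946475687,32399399050164)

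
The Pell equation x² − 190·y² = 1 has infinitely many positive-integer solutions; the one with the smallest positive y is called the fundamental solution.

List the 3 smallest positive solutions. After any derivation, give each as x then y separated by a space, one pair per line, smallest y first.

√190 = [13; 1,3,1,1,1,…,3,1,26, …], period ℓ=14 (even) → k=13
i=0: a=13 ⇒ p=13, q=1
i=1: a=1 ⇒ p=14, q=1
…
i=5: a=1 ⇒ p=193, q=14
i=6: a=2 ⇒ p=510, q=37
i=7: a=2 ⇒ p=1213, q=88
…
i=9: a=1 ⇒ p=4149, q=301
…
i=12: a=3 ⇒ p=40787, q=2959
i=13: a=1 ⇒ p=52021, q=3774
fundamental: x₁=52021, y₁=3774  (since 2706184441 − 190·14243076 = 1)
(x_2, y_2) = (52021·52021 + 190·3774·3774, 52021·3774 + 3774·52021) = (5412368881, 392654508)
(x_3, y_3) = (52021·5412368881 + 190·3774·392654508, 52021·392654508 + 3774·5412368881) = (563113683064981, 40852560317562)

52021 3774
5412368881 392654508
563113683064981 40852560317562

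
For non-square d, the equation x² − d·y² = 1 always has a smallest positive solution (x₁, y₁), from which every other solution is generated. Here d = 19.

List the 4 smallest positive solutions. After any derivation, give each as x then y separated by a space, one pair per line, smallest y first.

[4; 2,1,3,1,2,8] for √19; ℓ=6 ⇒ convergent index 5
step 0: (4, 1)  from 4·(1,0) + (0,1)
…
step 2: (13, 3)  from 1·(9,2) + (4,1)
…
step 4: (61, 14)  from 1·(48,11) + (13,3)
step 5: (170, 39)  from 2·(61,14) + (48,11)
(x₁, y₁) = (170, 39);  170² − 19·39² = 1 ✓
n=2: (170,39)∘(170,39) = (170·170+19·39·39, 170·39+39·170) = (57799,13260)
n=3: (57799,13260)∘(170,39) = (170·57799+19·39·13260, 170·13260+39·57799) = (19651490,4508361)
n=4: (19651490,4508361)∘(170,39) = (170·19651490+19·39·4508361, 170·4508361+39·19651490) = (6681448801,1532829480)

170 39
57799 13260
19651490 4508361
6681448801 1532829480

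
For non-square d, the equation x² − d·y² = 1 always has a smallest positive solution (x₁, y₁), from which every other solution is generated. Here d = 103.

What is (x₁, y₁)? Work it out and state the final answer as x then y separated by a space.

d=103: √d = [10; 6,1,2,1,1,9,1,1,2,1,6,20] (ℓ=12, even), read p_11/q_11
i=0: a=10 ⇒ p=10, q=1
…
i=2: a=1 ⇒ p=71, q=7
…
i=4: a=1 ⇒ p=274, q=27
i=5: a=1 ⇒ p=477, q=47
i=6: a=9 ⇒ p=4567, q=450
…
i=9: a=2 ⇒ p=24266, q=2391
i=10: a=1 ⇒ p=33877, q=3338
i=11: a=6 ⇒ p=227528, q=22419
(x₁, y₁) = (227528, 22419);  227528² − 103·22419² = 1 ✓

227528 22419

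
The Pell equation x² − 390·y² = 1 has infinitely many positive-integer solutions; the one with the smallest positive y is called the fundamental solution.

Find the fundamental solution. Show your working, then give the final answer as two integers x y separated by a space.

d=390: √d = [19; 1,2,1,38] (ℓ=4, even), read p_3/q_3
a_0=19:  p_0=19·1+0=19,  q_0=19·0+1=1
a_1=1:  p_1=1·19+1=20,  q_1=1·1+0=1
a_2=2:  p_2=2·20+19=59,  q_2=2·1+1=3
a_3=1:  p_3=1·59+20=79,  q_3=1·3+1=4
→ (79, 4).  Check: 79²=6241, 390·4²=6240, difference 1.

79 4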